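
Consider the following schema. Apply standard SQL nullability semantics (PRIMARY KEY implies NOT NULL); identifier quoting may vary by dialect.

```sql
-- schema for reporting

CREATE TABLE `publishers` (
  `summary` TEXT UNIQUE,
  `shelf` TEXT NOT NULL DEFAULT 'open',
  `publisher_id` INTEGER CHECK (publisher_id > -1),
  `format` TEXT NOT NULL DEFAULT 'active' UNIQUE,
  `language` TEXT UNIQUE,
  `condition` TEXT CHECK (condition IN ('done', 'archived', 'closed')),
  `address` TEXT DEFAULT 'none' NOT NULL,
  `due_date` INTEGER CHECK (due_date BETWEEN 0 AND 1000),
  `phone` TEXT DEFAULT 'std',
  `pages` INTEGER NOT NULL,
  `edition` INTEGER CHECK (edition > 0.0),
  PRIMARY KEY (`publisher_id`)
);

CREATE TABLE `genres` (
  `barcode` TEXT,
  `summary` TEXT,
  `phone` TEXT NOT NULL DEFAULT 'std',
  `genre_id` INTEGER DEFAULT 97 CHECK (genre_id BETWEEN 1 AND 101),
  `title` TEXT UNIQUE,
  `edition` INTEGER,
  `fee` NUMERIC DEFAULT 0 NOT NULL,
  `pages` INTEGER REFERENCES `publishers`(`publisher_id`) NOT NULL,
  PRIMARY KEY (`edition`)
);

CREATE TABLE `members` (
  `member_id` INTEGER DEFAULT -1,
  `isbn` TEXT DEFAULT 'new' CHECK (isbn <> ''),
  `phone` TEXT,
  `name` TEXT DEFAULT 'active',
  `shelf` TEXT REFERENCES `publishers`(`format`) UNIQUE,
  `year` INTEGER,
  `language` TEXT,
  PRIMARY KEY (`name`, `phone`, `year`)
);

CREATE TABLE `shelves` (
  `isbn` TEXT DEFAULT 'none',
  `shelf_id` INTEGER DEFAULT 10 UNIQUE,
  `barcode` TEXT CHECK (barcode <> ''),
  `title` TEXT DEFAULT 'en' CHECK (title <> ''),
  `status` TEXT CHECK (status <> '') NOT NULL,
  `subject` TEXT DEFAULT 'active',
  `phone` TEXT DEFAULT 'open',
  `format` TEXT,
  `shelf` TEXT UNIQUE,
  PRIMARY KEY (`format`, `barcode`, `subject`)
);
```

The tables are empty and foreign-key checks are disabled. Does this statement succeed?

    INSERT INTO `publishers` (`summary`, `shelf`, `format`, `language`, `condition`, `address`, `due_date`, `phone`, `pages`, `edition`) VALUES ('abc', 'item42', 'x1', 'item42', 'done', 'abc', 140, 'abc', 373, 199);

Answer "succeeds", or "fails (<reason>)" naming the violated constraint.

publisher_id is omitted from the column list and has no DEFAULT, so it would receive NULL.
But publisher_id is part of the PRIMARY KEY (implied NOT NULL).

fails (NOT NULL on publisher_id)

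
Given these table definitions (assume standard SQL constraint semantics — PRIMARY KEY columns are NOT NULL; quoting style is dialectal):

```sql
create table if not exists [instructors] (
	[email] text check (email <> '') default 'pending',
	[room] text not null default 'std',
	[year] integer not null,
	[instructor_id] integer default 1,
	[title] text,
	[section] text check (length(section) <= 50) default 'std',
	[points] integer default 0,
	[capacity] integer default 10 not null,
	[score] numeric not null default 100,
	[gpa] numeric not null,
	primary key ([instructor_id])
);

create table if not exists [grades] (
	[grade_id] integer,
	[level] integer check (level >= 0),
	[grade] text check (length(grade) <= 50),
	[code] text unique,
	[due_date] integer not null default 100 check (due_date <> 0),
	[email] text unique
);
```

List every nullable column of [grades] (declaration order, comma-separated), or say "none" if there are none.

grade_id, level, grade, code, email

- grade_id: no NOT NULL constraint applies → nullable.
- level: CHECK does not forbid NULL (a CHECK constraint passes when its expression is NULL) → nullable.
- grade: CHECK does not forbid NULL (a CHECK constraint passes when its expression is NULL) → nullable.
- code: UNIQUE does not imply NOT NULL → nullable.
- due_date: declared NOT NULL → not nullable.
- email: UNIQUE does not imply NOT NULL → nullable.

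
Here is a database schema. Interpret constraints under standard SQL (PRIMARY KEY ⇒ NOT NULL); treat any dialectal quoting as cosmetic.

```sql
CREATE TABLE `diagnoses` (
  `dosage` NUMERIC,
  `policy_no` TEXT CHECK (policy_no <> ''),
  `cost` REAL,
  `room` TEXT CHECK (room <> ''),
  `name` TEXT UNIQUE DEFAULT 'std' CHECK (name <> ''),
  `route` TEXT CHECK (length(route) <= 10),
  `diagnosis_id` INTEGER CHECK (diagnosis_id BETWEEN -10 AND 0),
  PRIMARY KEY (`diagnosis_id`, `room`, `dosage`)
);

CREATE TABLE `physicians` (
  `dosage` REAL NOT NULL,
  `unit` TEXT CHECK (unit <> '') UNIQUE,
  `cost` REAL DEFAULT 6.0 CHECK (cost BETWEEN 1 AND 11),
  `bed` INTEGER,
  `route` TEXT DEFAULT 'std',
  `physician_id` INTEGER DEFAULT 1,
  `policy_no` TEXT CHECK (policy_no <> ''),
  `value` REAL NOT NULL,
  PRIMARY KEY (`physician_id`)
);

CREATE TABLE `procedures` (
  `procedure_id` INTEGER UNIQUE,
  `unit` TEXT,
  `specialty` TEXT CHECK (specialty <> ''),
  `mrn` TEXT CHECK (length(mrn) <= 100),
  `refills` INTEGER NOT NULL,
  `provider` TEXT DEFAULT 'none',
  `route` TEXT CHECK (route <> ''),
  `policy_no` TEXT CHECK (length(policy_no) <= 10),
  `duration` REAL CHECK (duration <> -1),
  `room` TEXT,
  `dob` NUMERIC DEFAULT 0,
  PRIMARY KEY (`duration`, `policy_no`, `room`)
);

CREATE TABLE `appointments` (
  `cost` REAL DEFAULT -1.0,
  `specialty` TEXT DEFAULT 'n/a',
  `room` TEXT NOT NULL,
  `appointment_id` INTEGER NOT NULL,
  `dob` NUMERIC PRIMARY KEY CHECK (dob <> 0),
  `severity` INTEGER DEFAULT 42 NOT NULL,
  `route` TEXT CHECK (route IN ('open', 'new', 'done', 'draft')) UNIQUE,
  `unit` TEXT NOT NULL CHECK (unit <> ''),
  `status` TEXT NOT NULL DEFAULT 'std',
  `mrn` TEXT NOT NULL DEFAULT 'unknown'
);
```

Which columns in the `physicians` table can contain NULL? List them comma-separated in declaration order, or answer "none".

unit, cost, bed, route, policy_no

- dosage: declared NOT NULL → not nullable.
- unit: CHECK does not forbid NULL (a CHECK constraint passes when its expression is NULL) → nullable.
- cost: CHECK does not forbid NULL (a CHECK constraint passes when its expression is NULL) → nullable.
- bed: no NOT NULL constraint applies → nullable.
- route: DEFAULT only fills an omitted column; an explicit NULL is still allowed → nullable.
- physician_id: part of the PRIMARY KEY, which implies NOT NULL → not nullable.
- policy_no: CHECK does not forbid NULL (a CHECK constraint passes when its expression is NULL) → nullable.
- value: declared NOT NULL → not nullable.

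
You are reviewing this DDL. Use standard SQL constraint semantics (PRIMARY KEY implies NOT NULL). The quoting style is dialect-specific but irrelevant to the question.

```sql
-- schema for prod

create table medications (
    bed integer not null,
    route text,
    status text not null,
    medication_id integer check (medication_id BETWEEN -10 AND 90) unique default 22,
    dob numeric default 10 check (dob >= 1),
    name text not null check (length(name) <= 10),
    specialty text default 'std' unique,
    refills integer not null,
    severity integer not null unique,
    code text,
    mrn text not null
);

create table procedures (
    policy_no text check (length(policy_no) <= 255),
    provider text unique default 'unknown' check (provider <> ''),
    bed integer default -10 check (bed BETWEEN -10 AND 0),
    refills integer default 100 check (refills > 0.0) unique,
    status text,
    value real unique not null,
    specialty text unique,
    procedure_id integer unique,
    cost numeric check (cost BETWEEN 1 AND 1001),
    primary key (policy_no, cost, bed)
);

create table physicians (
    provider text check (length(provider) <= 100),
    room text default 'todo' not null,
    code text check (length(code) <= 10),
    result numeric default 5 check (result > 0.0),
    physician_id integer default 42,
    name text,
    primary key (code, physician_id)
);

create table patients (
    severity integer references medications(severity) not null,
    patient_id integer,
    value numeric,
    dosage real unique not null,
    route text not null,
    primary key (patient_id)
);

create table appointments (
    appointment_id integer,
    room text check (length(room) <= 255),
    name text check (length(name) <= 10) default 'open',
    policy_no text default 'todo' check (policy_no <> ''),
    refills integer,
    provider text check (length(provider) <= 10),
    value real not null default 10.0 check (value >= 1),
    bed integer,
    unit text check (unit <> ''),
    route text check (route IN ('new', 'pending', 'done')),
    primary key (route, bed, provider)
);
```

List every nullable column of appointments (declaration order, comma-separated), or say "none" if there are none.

- appointment_id: no NOT NULL constraint applies → nullable.
- room: CHECK does not forbid NULL (a CHECK constraint passes when its expression is NULL) → nullable.
- name: CHECK does not forbid NULL (a CHECK constraint passes when its expression is NULL) → nullable.
- policy_no: CHECK does not forbid NULL (a CHECK constraint passes when its expression is NULL) → nullable.
- refills: no NOT NULL constraint applies → nullable.
- provider: part of the PRIMARY KEY, which implies NOT NULL → not nullable.
- value: declared NOT NULL → not nullable.
- bed: part of the PRIMARY KEY, which implies NOT NULL → not nullable.
- unit: CHECK does not forbid NULL (a CHECK constraint passes when its expression is NULL) → nullable.
- route: part of the PRIMARY KEY, which implies NOT NULL → not nullable.

appointment_id, room, name, policy_no, refills, unit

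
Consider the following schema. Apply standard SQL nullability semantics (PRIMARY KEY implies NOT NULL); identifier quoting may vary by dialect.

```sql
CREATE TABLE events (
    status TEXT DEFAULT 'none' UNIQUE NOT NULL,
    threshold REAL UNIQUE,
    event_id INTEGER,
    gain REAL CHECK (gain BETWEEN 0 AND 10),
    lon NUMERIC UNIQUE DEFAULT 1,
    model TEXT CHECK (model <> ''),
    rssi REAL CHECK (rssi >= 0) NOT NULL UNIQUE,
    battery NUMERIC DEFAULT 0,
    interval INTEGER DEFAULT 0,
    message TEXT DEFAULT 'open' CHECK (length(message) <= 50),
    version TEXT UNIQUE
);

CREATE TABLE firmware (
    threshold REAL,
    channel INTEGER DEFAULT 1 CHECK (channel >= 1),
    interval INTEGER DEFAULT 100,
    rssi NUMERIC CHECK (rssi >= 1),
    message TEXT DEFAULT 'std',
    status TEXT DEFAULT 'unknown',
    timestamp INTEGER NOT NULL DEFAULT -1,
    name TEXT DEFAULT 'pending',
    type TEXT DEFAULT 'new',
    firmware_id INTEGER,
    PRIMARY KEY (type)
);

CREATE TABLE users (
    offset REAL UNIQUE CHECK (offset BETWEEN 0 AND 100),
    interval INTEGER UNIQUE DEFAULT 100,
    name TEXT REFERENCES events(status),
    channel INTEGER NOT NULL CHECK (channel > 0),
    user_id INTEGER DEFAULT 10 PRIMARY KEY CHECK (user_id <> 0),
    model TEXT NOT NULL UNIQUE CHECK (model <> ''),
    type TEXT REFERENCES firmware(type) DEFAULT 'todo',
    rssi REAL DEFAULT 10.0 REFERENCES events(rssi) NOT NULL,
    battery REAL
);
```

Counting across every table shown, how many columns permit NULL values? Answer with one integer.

22

events: 9 nullable (threshold, event_id, gain, lon, model, battery, interval, message, version — PK none and explicit NOT NULL columns excluded).
firmware: 8 nullable (threshold, channel, interval, rssi, message, status, name, firmware_id — PK (type) and explicit NOT NULL columns excluded).
users: 5 nullable (offset, interval, name, type, battery — PK (user_id) and explicit NOT NULL columns excluded).
Total: 9 + 8 + 5 = 22.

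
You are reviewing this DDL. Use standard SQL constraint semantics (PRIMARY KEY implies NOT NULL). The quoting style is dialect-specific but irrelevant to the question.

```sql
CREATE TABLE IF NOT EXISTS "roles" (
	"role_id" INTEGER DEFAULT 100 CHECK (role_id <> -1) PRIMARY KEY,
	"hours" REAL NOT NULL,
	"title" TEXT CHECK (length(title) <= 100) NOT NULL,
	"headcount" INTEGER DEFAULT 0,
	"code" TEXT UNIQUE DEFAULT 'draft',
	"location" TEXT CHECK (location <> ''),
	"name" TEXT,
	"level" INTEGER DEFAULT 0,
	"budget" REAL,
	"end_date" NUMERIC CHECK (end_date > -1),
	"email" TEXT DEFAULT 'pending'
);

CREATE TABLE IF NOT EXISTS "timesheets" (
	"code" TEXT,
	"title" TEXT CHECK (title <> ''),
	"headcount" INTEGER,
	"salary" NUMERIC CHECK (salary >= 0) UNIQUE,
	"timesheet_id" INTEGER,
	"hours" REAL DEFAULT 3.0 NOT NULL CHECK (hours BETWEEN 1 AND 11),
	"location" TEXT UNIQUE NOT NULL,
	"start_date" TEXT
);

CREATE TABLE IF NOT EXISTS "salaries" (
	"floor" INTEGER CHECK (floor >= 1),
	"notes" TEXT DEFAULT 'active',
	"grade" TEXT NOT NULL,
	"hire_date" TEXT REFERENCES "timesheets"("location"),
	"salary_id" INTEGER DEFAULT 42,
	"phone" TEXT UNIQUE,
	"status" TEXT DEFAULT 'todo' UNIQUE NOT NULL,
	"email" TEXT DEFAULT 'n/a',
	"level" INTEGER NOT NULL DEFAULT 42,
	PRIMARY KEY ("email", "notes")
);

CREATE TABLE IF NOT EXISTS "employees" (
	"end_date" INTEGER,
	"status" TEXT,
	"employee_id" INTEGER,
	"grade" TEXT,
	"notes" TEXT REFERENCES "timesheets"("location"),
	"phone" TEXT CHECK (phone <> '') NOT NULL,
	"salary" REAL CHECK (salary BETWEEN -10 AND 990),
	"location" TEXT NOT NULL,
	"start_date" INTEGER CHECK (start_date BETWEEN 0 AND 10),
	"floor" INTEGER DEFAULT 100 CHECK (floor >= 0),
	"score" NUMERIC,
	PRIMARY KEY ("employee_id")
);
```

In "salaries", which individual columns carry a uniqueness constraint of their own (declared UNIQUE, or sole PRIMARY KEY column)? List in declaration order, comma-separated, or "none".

- floor: no UNIQUE or single-column PK constraint.
- notes: part of a composite PRIMARY KEY — only the tuple is unique, not this column on its own.
- grade: no UNIQUE or single-column PK constraint.
- hire_date: no UNIQUE or single-column PK constraint.
- salary_id: no UNIQUE or single-column PK constraint.
- phone: declared UNIQUE → unique.
- status: declared UNIQUE → unique.
- email: part of a composite PRIMARY KEY — only the tuple is unique, not this column on its own.
- level: no UNIQUE or single-column PK constraint.

phone, status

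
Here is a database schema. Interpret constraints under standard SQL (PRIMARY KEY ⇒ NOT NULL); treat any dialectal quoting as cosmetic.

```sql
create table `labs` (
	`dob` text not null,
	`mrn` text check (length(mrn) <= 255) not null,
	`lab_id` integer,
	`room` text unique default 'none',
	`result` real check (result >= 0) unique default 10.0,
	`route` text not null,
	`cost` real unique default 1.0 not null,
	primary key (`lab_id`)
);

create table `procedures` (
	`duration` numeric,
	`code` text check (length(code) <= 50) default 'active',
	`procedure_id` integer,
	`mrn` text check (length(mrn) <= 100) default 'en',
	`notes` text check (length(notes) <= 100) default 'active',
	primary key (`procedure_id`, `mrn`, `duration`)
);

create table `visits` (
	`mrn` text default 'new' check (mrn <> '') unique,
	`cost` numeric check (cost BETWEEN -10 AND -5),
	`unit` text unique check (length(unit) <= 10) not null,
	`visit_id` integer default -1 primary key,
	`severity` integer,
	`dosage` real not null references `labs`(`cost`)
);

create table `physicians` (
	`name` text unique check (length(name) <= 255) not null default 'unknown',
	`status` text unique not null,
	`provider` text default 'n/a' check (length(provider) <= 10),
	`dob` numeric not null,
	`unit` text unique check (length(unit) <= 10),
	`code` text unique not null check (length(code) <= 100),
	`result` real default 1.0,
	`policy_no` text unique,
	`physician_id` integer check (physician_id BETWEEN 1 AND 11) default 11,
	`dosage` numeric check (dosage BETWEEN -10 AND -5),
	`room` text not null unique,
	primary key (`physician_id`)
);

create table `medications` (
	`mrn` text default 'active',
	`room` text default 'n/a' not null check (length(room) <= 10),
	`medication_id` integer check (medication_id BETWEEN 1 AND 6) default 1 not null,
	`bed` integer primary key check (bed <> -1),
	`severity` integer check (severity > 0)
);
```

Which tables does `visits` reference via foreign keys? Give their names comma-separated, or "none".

- dosage REFERENCES labs(cost).

labs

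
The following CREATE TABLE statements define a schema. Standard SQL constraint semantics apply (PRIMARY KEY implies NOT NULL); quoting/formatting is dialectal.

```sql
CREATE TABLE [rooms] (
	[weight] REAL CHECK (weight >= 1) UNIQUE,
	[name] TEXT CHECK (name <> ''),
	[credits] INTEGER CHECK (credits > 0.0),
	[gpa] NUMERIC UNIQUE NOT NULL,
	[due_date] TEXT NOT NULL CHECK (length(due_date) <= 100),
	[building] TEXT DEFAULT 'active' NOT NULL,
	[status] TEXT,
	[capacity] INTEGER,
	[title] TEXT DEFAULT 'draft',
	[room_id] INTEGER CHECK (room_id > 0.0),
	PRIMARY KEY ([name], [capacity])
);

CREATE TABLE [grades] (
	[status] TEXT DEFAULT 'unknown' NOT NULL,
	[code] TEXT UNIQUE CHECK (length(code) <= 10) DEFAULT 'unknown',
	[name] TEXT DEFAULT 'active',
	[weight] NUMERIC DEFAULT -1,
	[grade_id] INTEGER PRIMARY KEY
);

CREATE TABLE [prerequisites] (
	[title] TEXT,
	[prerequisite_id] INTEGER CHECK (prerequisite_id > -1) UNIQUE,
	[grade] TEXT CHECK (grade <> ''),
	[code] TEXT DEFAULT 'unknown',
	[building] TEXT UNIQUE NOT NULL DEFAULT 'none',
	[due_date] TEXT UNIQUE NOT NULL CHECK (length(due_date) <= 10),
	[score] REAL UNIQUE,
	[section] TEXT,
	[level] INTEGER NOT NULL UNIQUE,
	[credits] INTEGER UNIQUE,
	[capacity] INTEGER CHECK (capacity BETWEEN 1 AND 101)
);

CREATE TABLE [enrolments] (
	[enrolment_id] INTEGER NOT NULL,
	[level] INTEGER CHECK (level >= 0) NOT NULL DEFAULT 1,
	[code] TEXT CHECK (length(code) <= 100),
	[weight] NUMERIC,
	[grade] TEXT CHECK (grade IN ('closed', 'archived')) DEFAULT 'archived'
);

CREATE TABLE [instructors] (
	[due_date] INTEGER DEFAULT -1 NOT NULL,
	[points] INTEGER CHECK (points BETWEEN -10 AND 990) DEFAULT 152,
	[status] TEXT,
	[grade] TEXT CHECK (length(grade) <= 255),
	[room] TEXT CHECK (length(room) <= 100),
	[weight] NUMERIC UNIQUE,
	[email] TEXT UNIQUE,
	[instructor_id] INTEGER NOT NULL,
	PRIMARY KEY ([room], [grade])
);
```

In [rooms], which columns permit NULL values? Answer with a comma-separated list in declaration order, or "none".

- weight: CHECK does not forbid NULL (a CHECK constraint passes when its expression is NULL) → nullable.
- name: part of the PRIMARY KEY, which implies NOT NULL → not nullable.
- credits: CHECK does not forbid NULL (a CHECK constraint passes when its expression is NULL) → nullable.
- gpa: declared NOT NULL → not nullable.
- due_date: declared NOT NULL → not nullable.
- building: declared NOT NULL → not nullable.
- status: no NOT NULL constraint applies → nullable.
- capacity: part of the PRIMARY KEY, which implies NOT NULL → not nullable.
- title: DEFAULT only fills an omitted column; an explicit NULL is still allowed → nullable.
- room_id: CHECK does not forbid NULL (a CHECK constraint passes when its expression is NULL) → nullable.

weight, credits, status, title, room_id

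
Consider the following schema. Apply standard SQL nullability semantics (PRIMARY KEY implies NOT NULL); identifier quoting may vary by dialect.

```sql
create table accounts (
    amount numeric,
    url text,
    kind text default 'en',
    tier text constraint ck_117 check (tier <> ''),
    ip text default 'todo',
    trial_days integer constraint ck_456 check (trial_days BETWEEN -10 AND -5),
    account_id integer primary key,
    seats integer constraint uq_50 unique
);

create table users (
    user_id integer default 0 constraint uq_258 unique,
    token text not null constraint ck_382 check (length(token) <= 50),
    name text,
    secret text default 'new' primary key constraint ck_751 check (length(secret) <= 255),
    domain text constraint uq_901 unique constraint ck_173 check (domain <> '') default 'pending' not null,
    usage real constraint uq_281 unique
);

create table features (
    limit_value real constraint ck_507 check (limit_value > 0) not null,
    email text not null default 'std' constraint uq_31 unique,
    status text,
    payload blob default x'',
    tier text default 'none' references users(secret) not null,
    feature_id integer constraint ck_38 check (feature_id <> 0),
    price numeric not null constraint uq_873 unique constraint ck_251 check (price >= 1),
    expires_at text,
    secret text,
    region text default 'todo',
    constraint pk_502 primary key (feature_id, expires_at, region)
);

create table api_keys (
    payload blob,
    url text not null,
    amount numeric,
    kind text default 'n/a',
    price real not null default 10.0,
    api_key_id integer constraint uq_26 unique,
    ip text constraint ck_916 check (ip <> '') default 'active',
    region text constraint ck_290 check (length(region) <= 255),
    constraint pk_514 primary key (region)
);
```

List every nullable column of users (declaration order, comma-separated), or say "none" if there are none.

- user_id: UNIQUE does not imply NOT NULL → nullable.
- token: declared NOT NULL → not nullable.
- name: no NOT NULL constraint applies → nullable.
- secret: part of the PRIMARY KEY, which implies NOT NULL → not nullable.
- domain: declared NOT NULL → not nullable.
- usage: UNIQUE does not imply NOT NULL → nullable.

user_id, name, usage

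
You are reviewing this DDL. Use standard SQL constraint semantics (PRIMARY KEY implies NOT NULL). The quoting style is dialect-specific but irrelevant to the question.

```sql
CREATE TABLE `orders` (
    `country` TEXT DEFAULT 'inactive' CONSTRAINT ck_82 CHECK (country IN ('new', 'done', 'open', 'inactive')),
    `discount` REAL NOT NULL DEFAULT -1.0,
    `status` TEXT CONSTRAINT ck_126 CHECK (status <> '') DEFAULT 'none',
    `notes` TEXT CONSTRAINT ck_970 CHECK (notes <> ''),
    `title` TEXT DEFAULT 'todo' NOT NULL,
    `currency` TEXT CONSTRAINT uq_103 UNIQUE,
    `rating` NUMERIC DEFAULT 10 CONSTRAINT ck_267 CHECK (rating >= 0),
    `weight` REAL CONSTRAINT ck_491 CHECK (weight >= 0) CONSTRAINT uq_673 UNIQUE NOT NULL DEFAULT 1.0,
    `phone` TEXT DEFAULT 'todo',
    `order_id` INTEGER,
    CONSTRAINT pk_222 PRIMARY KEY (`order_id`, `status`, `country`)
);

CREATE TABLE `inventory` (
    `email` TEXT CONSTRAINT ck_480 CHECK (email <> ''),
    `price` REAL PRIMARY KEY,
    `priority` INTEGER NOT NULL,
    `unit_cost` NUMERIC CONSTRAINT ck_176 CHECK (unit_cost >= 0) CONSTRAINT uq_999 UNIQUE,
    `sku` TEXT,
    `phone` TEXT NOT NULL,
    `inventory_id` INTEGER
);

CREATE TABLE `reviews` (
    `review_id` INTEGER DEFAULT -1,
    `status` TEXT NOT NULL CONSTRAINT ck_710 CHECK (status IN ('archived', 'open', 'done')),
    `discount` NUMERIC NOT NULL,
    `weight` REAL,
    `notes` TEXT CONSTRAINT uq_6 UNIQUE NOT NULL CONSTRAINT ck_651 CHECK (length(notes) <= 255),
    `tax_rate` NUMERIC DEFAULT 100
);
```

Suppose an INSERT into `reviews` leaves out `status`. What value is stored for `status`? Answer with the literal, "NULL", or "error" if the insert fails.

status has no DEFAULT clause.
Omitting it would insert NULL, but it is declared NOT NULL, so the INSERT fails.

error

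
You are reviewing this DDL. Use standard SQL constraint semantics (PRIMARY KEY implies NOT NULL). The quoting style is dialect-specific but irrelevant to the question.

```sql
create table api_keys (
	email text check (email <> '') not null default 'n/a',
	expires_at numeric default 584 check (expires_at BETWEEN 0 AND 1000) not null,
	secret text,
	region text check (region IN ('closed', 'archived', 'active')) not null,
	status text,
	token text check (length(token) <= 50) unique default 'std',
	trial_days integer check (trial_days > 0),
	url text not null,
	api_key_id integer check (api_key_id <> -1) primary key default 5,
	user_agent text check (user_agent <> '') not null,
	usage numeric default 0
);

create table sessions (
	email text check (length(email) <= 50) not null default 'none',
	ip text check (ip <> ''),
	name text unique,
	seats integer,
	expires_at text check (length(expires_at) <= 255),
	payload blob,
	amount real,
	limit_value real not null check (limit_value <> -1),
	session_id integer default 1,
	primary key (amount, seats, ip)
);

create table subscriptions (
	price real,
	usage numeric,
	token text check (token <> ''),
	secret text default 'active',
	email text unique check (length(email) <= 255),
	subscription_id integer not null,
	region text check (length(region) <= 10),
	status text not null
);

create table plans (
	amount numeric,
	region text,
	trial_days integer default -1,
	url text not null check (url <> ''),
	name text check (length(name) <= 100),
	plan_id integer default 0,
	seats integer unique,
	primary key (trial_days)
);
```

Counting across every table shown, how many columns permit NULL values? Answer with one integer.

api_keys: 5 nullable (secret, status, token, trial_days, usage — PK (api_key_id) and explicit NOT NULL columns excluded).
sessions: 4 nullable (name, expires_at, payload, session_id — PK (amount, seats, ip) and explicit NOT NULL columns excluded).
subscriptions: 6 nullable (price, usage, token, secret, email, region — PK none and explicit NOT NULL columns excluded).
plans: 5 nullable (amount, region, name, plan_id, seats — PK (trial_days) and explicit NOT NULL columns excluded).
Total: 5 + 4 + 6 + 5 = 20.

20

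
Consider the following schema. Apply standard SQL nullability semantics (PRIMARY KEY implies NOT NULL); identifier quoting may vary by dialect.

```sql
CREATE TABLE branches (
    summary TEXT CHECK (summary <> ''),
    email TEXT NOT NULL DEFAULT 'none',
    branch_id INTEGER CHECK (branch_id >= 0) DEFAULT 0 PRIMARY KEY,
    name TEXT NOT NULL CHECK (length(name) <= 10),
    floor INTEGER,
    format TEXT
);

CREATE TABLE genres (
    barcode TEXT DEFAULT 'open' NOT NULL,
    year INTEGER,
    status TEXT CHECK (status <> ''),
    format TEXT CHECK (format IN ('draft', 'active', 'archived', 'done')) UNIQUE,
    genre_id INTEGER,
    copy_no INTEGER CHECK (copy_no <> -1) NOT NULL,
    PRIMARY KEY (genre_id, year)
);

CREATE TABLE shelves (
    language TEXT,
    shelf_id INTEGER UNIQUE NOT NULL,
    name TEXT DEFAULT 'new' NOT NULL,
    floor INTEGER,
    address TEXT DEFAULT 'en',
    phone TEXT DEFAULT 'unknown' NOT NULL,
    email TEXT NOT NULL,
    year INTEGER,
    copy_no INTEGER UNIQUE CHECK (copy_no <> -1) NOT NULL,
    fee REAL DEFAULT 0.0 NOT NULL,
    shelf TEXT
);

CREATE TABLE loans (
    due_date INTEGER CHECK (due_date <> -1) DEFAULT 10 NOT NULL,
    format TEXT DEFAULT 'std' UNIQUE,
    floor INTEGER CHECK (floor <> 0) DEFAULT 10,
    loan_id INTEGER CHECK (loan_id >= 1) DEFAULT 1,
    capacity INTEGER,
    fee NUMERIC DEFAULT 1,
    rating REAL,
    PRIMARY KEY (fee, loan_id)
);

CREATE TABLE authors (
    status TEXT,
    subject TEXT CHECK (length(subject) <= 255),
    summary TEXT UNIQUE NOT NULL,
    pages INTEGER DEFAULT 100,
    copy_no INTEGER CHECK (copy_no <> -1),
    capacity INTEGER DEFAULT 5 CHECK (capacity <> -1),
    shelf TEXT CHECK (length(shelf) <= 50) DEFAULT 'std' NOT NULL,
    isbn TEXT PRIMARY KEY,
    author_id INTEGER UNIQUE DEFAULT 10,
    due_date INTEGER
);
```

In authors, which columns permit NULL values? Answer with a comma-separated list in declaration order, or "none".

- status: no NOT NULL constraint applies → nullable.
- subject: CHECK does not forbid NULL (a CHECK constraint passes when its expression is NULL) → nullable.
- summary: declared NOT NULL → not nullable.
- pages: DEFAULT only fills an omitted column; an explicit NULL is still allowed → nullable.
- copy_no: CHECK does not forbid NULL (a CHECK constraint passes when its expression is NULL) → nullable.
- capacity: CHECK does not forbid NULL (a CHECK constraint passes when its expression is NULL) → nullable.
- shelf: declared NOT NULL → not nullable.
- isbn: part of the PRIMARY KEY, which implies NOT NULL → not nullable.
- author_id: UNIQUE does not imply NOT NULL → nullable.
- due_date: no NOT NULL constraint applies → nullable.

status, subject, pages, copy_no, capacity, author_id, due_date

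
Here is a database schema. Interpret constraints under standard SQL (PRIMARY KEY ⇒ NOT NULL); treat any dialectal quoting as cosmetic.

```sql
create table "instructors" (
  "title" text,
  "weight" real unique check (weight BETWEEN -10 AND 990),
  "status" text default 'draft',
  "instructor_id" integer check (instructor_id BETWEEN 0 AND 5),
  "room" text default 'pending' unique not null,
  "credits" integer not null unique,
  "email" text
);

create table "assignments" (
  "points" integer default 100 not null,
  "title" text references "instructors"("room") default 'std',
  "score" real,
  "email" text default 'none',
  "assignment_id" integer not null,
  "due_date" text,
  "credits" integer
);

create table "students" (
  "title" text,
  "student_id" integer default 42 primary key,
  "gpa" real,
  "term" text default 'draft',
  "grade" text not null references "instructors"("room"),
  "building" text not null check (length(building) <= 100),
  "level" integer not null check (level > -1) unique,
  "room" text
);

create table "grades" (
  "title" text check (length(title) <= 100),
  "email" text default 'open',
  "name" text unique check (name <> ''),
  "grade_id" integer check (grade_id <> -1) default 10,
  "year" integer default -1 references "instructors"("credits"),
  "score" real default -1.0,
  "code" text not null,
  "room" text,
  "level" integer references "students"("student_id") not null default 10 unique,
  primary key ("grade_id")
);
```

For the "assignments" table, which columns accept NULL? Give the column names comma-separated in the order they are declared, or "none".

title, score, email, due_date, credits

- points: declared NOT NULL → not nullable.
- title: a foreign key column may be NULL unless separately constrained → nullable.
- score: no NOT NULL constraint applies → nullable.
- email: DEFAULT only fills an omitted column; an explicit NULL is still allowed → nullable.
- assignment_id: declared NOT NULL → not nullable.
- due_date: no NOT NULL constraint applies → nullable.
- credits: no NOT NULL constraint applies → nullable.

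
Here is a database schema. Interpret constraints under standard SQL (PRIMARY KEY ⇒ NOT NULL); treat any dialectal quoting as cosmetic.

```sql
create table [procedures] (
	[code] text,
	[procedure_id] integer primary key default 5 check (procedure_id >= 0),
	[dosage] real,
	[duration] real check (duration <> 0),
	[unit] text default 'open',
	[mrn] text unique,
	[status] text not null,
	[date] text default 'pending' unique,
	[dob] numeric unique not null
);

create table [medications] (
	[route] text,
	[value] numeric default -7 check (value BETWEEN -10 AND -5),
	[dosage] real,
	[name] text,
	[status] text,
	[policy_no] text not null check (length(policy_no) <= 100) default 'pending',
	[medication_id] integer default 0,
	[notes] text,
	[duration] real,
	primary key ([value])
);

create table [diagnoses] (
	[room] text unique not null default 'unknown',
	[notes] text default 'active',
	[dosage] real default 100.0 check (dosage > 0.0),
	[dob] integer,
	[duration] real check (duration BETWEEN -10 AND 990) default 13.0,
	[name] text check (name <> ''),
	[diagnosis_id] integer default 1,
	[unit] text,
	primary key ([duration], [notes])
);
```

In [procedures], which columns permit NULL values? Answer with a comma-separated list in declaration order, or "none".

- code: no NOT NULL constraint applies → nullable.
- procedure_id: part of the PRIMARY KEY, which implies NOT NULL → not nullable.
- dosage: no NOT NULL constraint applies → nullable.
- duration: CHECK does not forbid NULL (a CHECK constraint passes when its expression is NULL) → nullable.
- unit: DEFAULT only fills an omitted column; an explicit NULL is still allowed → nullable.
- mrn: UNIQUE does not imply NOT NULL → nullable.
- status: declared NOT NULL → not nullable.
- date: UNIQUE does not imply NOT NULL → nullable.
- dob: declared NOT NULL → not nullable.

code, dosage, duration, unit, mrn, date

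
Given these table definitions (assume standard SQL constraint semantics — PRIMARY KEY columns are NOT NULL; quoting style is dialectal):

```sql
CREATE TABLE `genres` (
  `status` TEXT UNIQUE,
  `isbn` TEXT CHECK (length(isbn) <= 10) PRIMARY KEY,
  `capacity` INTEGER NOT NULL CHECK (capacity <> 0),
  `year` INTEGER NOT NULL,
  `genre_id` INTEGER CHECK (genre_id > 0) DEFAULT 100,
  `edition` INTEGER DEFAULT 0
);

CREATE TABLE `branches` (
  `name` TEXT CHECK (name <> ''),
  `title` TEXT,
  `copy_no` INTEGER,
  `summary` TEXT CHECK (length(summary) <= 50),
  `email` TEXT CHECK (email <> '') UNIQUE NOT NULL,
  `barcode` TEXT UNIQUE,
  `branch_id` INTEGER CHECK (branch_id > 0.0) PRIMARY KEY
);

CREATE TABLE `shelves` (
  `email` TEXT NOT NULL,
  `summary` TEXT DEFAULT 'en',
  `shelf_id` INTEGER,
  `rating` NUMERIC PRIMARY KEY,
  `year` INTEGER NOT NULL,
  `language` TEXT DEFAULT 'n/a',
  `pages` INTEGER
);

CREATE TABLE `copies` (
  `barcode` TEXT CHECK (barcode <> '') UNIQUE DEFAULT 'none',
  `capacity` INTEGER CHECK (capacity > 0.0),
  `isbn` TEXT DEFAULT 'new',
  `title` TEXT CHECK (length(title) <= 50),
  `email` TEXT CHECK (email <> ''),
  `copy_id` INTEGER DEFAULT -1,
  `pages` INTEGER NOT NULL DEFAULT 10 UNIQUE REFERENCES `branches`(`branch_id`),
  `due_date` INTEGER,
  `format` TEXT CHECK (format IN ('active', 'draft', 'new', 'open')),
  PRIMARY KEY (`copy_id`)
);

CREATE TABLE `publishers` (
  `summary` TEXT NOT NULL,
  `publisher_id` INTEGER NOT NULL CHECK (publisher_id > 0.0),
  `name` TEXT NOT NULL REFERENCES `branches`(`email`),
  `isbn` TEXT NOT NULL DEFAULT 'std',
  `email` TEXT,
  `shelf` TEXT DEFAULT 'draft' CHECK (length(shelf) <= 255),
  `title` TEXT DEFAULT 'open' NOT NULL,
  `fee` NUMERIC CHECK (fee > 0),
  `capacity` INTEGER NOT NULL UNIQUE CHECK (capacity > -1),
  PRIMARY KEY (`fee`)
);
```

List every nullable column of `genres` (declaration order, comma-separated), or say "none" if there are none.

- status: UNIQUE does not imply NOT NULL → nullable.
- isbn: part of the PRIMARY KEY, which implies NOT NULL → not nullable.
- capacity: declared NOT NULL → not nullable.
- year: declared NOT NULL → not nullable.
- genre_id: CHECK does not forbid NULL (a CHECK constraint passes when its expression is NULL) → nullable.
- edition: DEFAULT only fills an omitted column; an explicit NULL is still allowed → nullable.

status, genre_id, edition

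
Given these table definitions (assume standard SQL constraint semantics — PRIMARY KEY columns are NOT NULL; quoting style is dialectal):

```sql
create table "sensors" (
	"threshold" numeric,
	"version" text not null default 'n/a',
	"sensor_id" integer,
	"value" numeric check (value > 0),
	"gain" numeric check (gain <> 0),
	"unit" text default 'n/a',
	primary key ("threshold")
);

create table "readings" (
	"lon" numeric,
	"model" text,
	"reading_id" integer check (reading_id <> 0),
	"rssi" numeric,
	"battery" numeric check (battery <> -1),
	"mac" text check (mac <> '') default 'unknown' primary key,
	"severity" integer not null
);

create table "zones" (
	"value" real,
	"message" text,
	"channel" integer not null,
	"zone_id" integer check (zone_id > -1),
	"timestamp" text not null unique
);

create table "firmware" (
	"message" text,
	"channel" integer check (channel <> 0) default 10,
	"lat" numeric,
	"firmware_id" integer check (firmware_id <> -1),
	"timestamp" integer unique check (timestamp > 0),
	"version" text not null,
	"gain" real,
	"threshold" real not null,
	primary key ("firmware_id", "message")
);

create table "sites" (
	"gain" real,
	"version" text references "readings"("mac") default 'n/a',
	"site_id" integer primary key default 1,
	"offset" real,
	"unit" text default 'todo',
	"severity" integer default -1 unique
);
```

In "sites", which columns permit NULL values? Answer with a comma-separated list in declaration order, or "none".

gain, version, offset, unit, severity

- gain: no NOT NULL constraint applies → nullable.
- version: a foreign key column may be NULL unless separately constrained → nullable.
- site_id: part of the PRIMARY KEY, which implies NOT NULL → not nullable.
- offset: no NOT NULL constraint applies → nullable.
- unit: DEFAULT only fills an omitted column; an explicit NULL is still allowed → nullable.
- severity: UNIQUE does not imply NOT NULL → nullable.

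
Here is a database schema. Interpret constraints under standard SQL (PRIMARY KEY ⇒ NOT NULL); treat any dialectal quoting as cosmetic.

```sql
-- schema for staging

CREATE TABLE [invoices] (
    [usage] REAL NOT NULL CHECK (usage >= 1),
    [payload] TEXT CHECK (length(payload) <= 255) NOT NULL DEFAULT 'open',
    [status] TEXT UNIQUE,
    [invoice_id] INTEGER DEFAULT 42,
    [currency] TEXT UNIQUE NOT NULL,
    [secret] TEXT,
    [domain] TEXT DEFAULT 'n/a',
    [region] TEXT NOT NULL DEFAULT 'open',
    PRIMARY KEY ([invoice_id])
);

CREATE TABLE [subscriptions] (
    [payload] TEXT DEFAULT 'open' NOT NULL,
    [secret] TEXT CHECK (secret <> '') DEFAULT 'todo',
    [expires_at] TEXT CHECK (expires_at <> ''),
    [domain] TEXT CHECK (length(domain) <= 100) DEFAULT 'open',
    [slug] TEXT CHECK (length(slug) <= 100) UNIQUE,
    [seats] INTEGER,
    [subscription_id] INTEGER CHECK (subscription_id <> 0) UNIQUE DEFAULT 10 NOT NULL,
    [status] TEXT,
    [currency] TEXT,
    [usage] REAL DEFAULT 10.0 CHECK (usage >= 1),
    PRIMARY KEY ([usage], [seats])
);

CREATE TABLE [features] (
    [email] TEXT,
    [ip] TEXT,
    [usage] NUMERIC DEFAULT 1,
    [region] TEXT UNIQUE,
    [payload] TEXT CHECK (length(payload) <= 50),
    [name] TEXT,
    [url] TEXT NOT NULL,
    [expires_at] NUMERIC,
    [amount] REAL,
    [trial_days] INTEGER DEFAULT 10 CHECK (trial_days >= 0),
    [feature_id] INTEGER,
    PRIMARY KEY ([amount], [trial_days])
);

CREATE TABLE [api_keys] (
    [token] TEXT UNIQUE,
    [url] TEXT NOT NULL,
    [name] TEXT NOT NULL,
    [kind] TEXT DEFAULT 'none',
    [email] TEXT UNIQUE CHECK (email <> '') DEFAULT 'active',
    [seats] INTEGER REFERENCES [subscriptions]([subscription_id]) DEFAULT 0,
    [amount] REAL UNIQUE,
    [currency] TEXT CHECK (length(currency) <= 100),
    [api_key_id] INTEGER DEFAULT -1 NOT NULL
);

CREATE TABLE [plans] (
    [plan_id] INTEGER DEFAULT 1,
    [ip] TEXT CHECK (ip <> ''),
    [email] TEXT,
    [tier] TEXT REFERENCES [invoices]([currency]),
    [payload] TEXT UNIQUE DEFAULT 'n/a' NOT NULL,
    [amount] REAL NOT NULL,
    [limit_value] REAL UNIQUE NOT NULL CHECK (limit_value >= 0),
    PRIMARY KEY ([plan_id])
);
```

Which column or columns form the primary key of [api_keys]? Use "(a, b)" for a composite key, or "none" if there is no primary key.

No column is declared PRIMARY KEY inline, and there is no table-level PRIMARY KEY clause in api_keys.

none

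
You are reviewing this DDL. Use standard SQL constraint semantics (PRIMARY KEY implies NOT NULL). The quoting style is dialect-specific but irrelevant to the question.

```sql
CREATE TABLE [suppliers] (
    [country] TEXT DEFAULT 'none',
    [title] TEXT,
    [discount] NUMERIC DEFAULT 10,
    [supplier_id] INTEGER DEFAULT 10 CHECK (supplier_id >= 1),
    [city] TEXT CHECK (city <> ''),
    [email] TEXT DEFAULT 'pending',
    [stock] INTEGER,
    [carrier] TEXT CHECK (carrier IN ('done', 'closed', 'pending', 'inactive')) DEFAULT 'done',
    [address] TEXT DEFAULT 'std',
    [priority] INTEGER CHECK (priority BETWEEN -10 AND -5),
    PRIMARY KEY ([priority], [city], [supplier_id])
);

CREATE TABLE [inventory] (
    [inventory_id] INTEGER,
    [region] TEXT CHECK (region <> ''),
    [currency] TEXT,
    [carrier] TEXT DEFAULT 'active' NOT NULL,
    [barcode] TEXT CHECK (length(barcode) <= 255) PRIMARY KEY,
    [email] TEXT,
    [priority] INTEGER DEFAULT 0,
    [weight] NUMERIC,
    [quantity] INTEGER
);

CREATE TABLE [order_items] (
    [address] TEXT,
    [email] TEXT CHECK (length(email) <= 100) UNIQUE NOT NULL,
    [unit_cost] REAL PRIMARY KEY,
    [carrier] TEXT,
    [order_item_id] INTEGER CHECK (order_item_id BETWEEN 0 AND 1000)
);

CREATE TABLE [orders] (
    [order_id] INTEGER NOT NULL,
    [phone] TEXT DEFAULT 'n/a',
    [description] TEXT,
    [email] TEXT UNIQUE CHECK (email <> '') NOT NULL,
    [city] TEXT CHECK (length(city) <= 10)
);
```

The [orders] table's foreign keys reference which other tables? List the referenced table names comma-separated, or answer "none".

No column in orders has a REFERENCES clause.

none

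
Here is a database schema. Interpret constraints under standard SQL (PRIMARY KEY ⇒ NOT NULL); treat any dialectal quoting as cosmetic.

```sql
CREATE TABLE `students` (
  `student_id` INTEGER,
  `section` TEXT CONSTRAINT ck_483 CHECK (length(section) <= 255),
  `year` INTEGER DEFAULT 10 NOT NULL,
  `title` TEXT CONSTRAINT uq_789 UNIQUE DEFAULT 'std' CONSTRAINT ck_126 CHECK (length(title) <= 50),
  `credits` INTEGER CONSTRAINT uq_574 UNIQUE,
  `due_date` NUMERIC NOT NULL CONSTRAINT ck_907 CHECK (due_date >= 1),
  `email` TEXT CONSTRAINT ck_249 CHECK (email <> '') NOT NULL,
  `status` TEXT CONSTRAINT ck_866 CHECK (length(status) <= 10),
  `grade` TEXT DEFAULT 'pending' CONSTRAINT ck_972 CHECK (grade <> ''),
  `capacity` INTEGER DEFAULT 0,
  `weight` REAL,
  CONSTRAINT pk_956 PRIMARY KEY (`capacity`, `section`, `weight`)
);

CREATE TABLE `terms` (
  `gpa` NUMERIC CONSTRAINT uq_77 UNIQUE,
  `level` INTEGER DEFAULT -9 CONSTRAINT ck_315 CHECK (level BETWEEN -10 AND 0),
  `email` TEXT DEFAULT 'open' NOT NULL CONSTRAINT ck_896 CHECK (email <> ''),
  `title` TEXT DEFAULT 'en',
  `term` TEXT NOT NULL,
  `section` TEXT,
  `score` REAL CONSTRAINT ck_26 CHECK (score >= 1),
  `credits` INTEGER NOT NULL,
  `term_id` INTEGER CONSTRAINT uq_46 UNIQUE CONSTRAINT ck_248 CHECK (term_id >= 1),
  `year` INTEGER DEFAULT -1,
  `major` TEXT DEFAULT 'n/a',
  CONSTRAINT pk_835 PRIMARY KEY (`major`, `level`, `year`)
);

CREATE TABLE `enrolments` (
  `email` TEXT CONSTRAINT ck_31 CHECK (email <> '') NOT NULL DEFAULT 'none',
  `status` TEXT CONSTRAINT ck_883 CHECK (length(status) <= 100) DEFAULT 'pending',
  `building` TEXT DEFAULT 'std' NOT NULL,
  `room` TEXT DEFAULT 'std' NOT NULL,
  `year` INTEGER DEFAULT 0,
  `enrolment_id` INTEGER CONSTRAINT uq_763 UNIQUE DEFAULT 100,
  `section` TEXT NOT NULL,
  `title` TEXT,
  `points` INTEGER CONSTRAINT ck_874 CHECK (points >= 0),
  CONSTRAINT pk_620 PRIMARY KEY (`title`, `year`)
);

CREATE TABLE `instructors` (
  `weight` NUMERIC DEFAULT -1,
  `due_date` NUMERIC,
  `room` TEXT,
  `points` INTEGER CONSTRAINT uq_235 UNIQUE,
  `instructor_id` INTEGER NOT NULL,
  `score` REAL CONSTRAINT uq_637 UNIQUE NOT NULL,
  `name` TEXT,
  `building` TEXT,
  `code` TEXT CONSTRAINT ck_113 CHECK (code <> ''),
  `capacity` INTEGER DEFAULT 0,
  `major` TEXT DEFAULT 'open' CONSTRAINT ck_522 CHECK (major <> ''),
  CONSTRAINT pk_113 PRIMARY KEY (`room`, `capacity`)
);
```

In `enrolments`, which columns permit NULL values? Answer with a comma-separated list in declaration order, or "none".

- email: declared NOT NULL → not nullable.
- status: CHECK does not forbid NULL (a CHECK constraint passes when its expression is NULL) → nullable.
- building: declared NOT NULL → not nullable.
- room: declared NOT NULL → not nullable.
- year: part of the PRIMARY KEY, which implies NOT NULL → not nullable.
- enrolment_id: UNIQUE does not imply NOT NULL → nullable.
- section: declared NOT NULL → not nullable.
- title: part of the PRIMARY KEY, which implies NOT NULL → not nullable.
- points: CHECK does not forbid NULL (a CHECK constraint passes when its expression is NULL) → nullable.

status, enrolment_id, points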